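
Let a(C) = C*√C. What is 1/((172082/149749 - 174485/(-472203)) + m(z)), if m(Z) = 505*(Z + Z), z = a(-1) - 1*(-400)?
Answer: 2020078950699683381309705817/816120064553544922046544651146821 + 5050178392967252641611090*I/816120064553544922046544651146821 ≈ 2.4752e-6 + 6.188e-9*I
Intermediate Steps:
a(C) = C^(3/2)
z = 400 - I (z = (-1)^(3/2) - 1*(-400) = -I + 400 = 400 - I ≈ 400.0 - 1.0*I)
m(Z) = 1010*Z (m(Z) = 505*(2*Z) = 1010*Z)
1/((172082/149749 - 174485/(-472203)) + m(z)) = 1/((172082/149749 - 174485/(-472203)) + 1010*(400 - I)) = 1/((172082*(1/149749) - 174485*(-1/472203)) + (404000 - 1010*I)) = 1/((172082/149749 + 174485/472203) + (404000 - 1010*I)) = 1/(107386590911/70711927047 + (404000 - 1010*I)) = 1/(28567725913578911/70711927047 - 1010*I) = 5000176626700250140209*(28567725913578911/70711927047 + 1010*I)/816120064553544922046544651146821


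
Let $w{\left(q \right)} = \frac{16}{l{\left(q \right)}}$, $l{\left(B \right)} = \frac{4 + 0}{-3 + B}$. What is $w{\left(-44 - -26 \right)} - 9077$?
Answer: $-9161$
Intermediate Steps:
$l{\left(B \right)} = \frac{4}{-3 + B}$
$w{\left(q \right)} = -12 + 4 q$ ($w{\left(q \right)} = \frac{16}{4 \frac{1}{-3 + q}} = 16 \left(- \frac{3}{4} + \frac{q}{4}\right) = -12 + 4 q$)
$w{\left(-44 - -26 \right)} - 9077 = \left(-12 + 4 \left(-44 - -26\right)\right) - 9077 = \left(-12 + 4 \left(-44 + 26\right)\right) - 9077 = \left(-12 + 4 \left(-18\right)\right) - 9077 = \left(-12 - 72\right) - 9077 = -84 - 9077 = -9161$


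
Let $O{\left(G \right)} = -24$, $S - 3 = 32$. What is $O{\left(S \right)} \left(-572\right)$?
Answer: $13728$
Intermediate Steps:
$S = 35$ ($S = 3 + 32 = 35$)
$O{\left(S \right)} \left(-572\right) = \left(-24\right) \left(-572\right) = 13728$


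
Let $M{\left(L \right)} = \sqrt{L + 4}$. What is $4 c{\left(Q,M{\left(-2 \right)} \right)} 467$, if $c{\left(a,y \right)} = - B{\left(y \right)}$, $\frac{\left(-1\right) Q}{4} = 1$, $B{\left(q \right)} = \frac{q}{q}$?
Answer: $-1868$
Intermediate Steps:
$M{\left(L \right)} = \sqrt{4 + L}$
$B{\left(q \right)} = 1$
$Q = -4$ ($Q = \left(-4\right) 1 = -4$)
$c{\left(a,y \right)} = -1$ ($c{\left(a,y \right)} = \left(-1\right) 1 = -1$)
$4 c{\left(Q,M{\left(-2 \right)} \right)} 467 = 4 \left(-1\right) 467 = \left(-4\right) 467 = -1868$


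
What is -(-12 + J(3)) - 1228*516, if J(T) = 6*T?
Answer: -633654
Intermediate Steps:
-(-12 + J(3)) - 1228*516 = -(-12 + 6*3) - 1228*516 = -(-12 + 18) - 633648 = -1*6 - 633648 = -6 - 633648 = -633654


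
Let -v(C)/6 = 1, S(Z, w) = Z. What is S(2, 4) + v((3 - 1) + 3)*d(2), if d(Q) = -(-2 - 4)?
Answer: -34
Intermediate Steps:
d(Q) = 6 (d(Q) = -1*(-6) = 6)
v(C) = -6 (v(C) = -6*1 = -6)
S(2, 4) + v((3 - 1) + 3)*d(2) = 2 - 6*6 = 2 - 36 = -34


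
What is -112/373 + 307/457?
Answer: 63327/170461 ≈ 0.37150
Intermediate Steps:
-112/373 + 307/457 = 63327/170461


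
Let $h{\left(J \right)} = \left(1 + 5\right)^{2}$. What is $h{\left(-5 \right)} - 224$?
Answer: $-188$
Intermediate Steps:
$h{\left(J \right)} = 36$ ($h{\left(J \right)} = 6^{2} = 36$)
$h{\left(-5 \right)} - 224 = 36 - 224 = -188$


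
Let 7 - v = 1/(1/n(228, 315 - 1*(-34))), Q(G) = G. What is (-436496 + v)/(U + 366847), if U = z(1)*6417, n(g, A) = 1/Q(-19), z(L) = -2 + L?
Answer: -829329/684817 ≈ -1.2110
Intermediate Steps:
n(g, A) = -1/19 (n(g, A) = 1/(-19) = -1/19)
v = 134/19 (v = 7 - 1/(1/(-1/19)) = 7 - 1/(-19) = 7 - 1*(-1/19) = 7 + 1/19 = 134/19 ≈ 7.0526)
U = -6417 (U = (-2 + 1)*6417 = -1*6417 = -6417)
(-436496 + v)/(U + 366847) = (-436496 + 134/19)/(-6417 + 366847) = -8293290/19/360430 = -8293290/19*1/360430 = -829329/684817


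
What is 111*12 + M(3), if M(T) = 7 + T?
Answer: 1342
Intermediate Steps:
111*12 + M(3) = 111*12 + (7 + 3) = 1332 + 10 = 1342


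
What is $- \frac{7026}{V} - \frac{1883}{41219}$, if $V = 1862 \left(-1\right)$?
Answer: $\frac{143049274}{38374889} \approx 3.7277$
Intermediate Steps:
$V = -1862$
$- \frac{7026}{V} - \frac{1883}{41219} = - \frac{7026}{-1862} - \frac{1883}{41219} = \left(-7026\right) \left(- \frac{1}{1862}\right) - \frac{1883}{41219} = \frac{3513}{931} - \frac{1883}{41219} = \frac{143049274}{38374889}$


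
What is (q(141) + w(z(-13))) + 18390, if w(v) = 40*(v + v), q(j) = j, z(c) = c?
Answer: 17491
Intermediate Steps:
w(v) = 80*v (w(v) = 40*(2*v) = 80*v)
(q(141) + w(z(-13))) + 18390 = (141 + 80*(-13)) + 18390 = (141 - 1040) + 18390 = -899 + 18390 = 17491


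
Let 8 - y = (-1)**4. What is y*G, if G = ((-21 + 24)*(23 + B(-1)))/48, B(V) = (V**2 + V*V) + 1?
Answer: 91/8 ≈ 11.375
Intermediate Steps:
y = 7 (y = 8 - 1*(-1)**4 = 8 - 1*1 = 8 - 1 = 7)
B(V) = 1 + 2*V**2 (B(V) = (V**2 + V**2) + 1 = 2*V**2 + 1 = 1 + 2*V**2)
G = 13/8 (G = ((-21 + 24)*(23 + (1 + 2*(-1)**2)))/48 = (3*(23 + (1 + 2*1)))*(1/48) = (3*(23 + (1 + 2)))*(1/48) = (3*(23 + 3))*(1/48) = (3*26)*(1/48) = 78*(1/48) = 13/8 ≈ 1.6250)
y*G = 7*(13/8) = 91/8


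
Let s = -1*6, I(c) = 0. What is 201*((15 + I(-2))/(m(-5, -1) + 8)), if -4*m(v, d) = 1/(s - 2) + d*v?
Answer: 96480/217 ≈ 444.61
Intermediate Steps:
s = -6
m(v, d) = 1/32 - d*v/4 (m(v, d) = -(1/(-6 - 2) + d*v)/4 = -(1/(-8) + d*v)/4 = -(-⅛ + d*v)/4 = 1/32 - d*v/4)
201*((15 + I(-2))/(m(-5, -1) + 8)) = 201*((15 + 0)/((1/32 - ¼*(-1)*(-5)) + 8)) = 201*(15/((1/32 - 5/4) + 8)) = 201*(15/(-39/32 + 8)) = 201*(15/(217/32)) = 201*(15*(32/217)) = 201*(480/217) = 96480/217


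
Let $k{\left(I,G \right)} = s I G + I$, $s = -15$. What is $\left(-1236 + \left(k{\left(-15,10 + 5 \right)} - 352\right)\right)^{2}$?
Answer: $3139984$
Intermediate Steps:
$k{\left(I,G \right)} = I - 15 G I$ ($k{\left(I,G \right)} = - 15 I G + I = - 15 G I + I = I - 15 G I$)
$\left(-1236 + \left(k{\left(-15,10 + 5 \right)} - 352\right)\right)^{2} = \left(-1236 - \left(352 + 15 \left(1 - 15 \left(10 + 5\right)\right)\right)\right)^{2} = \left(-1236 - \left(352 + 15 \left(1 - 225\right)\right)\right)^{2} = \left(-1236 - -3008\right)^{2} = \left(-1236 + \left(3360 - 352\right)\right)^{2} = \left(-1236 + 3008\right)^{2} = 1772^{2} = 3139984$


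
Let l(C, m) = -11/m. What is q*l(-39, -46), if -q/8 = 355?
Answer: -15620/23 ≈ -679.13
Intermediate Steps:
q = -2840 (q = -8*355 = -2840)
q*l(-39, -46) = -(-31240)/(-46) = -(-31240)*(-1)/46 = -2840*11/46 = -15620/23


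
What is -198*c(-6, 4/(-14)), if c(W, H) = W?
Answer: 1188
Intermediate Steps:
-198*c(-6, 4/(-14)) = -198*(-6) = 1188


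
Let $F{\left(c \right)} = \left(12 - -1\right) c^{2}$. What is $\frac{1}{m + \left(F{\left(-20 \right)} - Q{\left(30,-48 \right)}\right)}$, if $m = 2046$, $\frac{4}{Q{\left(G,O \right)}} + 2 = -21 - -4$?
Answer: $\frac{19}{137678} \approx 0.000138$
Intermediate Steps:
$Q{\left(G,O \right)} = - \frac{4}{19}$ ($Q{\left(G,O \right)} = \frac{4}{-2 - 17} = \frac{4}{-19} = 4 \left(- \frac{1}{19}\right) = - \frac{4}{19}$)
$F{\left(c \right)} = 13 c^{2}$ ($F{\left(c \right)} = \left(12 + 1\right) c^{2} = 13 c^{2}$)
$\frac{1}{m + \left(F{\left(-20 \right)} - Q{\left(30,-48 \right)}\right)} = \frac{1}{2046 + \left(13 \left(-20\right)^{2} - - \frac{4}{19}\right)} = \frac{1}{2046 + \left(13 \cdot 400 + \frac{4}{19}\right)} = \frac{1}{2046 + \left(5200 + \frac{4}{19}\right)} = \frac{1}{2046 + \frac{98804}{19}} = \frac{1}{\frac{137678}{19}} = \frac{19}{137678}$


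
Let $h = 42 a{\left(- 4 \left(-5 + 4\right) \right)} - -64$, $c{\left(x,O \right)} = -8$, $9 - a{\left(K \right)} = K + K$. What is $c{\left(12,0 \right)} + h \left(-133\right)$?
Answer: $-14106$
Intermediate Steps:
$a{\left(K \right)} = 9 - 2 K$ ($a{\left(K \right)} = 9 - \left(K + K\right) = 9 - 2 K$)
$h = 106$ ($h = 42 \left(9 - 2 \left(- 4 \left(-5 + 4\right)\right)\right) - -64 = 42 \left(9 - 2 \left(\left(-4\right) \left(-1\right)\right)\right) + 64 = 42 \left(9 - 8\right) + 64 = 42 \cdot 1 + 64 = 42 + 64 = 106$)
$c{\left(12,0 \right)} + h \left(-133\right) = -8 + 106 \left(-133\right) = -8 - 14098 = -14106$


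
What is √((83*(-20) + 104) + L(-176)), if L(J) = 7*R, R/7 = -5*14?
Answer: 3*I*√554 ≈ 70.612*I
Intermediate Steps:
R = -490 (R = 7*(-5*14) = 7*(-70) = -490)
L(J) = -3430 (L(J) = 7*(-490) = -3430)
√((83*(-20) + 104) + L(-176)) = √((83*(-20) + 104) - 3430) = √((-1660 + 104) - 3430) = √(-1556 - 3430) = √(-4986) = 3*I*√554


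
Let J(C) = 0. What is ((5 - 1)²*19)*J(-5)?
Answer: 0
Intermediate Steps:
((5 - 1)²*19)*J(-5) = ((5 - 1)²*19)*0 = (4²*19)*0 = (16*19)*0 = 304*0 = 0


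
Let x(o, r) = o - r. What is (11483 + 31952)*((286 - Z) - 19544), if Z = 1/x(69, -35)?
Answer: -86993051355/104 ≈ -8.3647e+8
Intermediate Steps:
Z = 1/104 (Z = 1/(69 - 1*(-35)) = 1/(69 + 35) = 1/104 ≈ 0.0096154)
(11483 + 31952)*((286 - Z) - 19544) = (11483 + 31952)*((286 - 1*1/104) - 19544) = 43435*((286 - 1/104) - 19544) = 43435*(29743/104 - 19544) = 43435*(-2002833/104) = -86993051355/104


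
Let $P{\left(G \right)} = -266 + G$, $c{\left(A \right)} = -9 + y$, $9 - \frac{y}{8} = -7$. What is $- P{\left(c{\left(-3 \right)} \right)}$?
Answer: $147$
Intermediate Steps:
$y = 128$ ($y = 72 - -56 = 72 + 56 = 128$)
$c{\left(A \right)} = 119$ ($c{\left(A \right)} = -9 + 128 = 119$)
$- P{\left(c{\left(-3 \right)} \right)} = - (-266 + 119) = \left(-1\right) \left(-147\right) = 147$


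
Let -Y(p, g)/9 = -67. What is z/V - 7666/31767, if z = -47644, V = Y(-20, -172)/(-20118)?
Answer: 3383192017474/2128389 ≈ 1.5896e+6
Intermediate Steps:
Y(p, g) = 603 (Y(p, g) = -9*(-67) = 603)
V = -201/6706 (V = 603/(-20118) = 603*(-1/20118) = -201/6706 ≈ -0.029973)
z/V - 7666/31767 = -47644/(-201/6706) - 7666/31767 = -47644*(-6706/201) - 7666*1/31767 = 319500664/201 - 7666/31767 = 3383192017474/2128389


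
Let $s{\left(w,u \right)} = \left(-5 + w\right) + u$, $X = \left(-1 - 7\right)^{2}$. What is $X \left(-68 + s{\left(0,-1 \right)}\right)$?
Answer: $-4736$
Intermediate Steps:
$X = 64$ ($X = \left(-1 - 7\right)^{2} = \left(-8\right)^{2} = 64$)
$s{\left(w,u \right)} = -5 + u + w$
$X \left(-68 + s{\left(0,-1 \right)}\right) = 64 \left(-68 - 6\right) = 64 \left(-74\right) = -4736$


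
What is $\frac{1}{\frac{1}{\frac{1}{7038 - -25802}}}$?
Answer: $\frac{1}{32840} \approx 3.0451 \cdot 10^{-5}$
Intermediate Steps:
$\frac{1}{\frac{1}{\frac{1}{7038 - -25802}}} = \frac{1}{\frac{1}{\frac{1}{7038 + 25802}}} = \frac{1}{\frac{1}{\frac{1}{32840}}} = \frac{1}{32840}$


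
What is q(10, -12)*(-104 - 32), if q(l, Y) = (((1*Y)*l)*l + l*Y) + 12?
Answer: 177888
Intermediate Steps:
q(l, Y) = 12 + Y*l + Y*l² (q(l, Y) = ((Y*l)*l + Y*l) + 12 = (Y*l² + Y*l) + 12 = (Y*l + Y*l²) + 12 = 12 + Y*l + Y*l²)
q(10, -12)*(-104 - 32) = (12 - 12*10 - 12*10²)*(-104 - 32) = (12 - 120 - 12*100)*(-136) = (12 - 120 - 1200)*(-136) = -1308*(-136) = 177888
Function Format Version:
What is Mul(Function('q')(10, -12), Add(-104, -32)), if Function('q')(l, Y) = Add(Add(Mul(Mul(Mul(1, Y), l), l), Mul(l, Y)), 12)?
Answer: 177888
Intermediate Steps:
Function('q')(l, Y) = Add(12, Mul(Y, l), Mul(Y, Pow(l, 2))) (Function('q')(l, Y) = Add(Add(Mul(Mul(Y, l), l), Mul(Y, l)), 12) = Add(Add(Mul(Y, Pow(l, 2)), Mul(Y, l)), 12) = Add(Add(Mul(Y, l), Mul(Y, Pow(l, 2))), 12) = Add(12, Mul(Y, l), Mul(Y, Pow(l, 2))))
Mul(Function('q')(10, -12), Add(-104, -32)) = Mul(Add(12, Mul(-12, 10), Mul(-12, Pow(10, 2))), Add(-104, -32)) = Mul(Add(12, -120, Mul(-12, 100)), -136) = Mul(Add(12, -120, -1200), -136) = Mul(-1308, -136) = 177888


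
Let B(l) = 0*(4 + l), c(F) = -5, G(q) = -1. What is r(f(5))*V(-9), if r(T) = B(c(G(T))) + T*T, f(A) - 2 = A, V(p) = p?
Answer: -441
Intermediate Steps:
B(l) = 0
f(A) = 2 + A
r(T) = T**2 (r(T) = 0 + T*T = 0 + T**2 = T**2)
r(f(5))*V(-9) = (2 + 5)**2*(-9) = 7**2*(-9) = 49*(-9) = -441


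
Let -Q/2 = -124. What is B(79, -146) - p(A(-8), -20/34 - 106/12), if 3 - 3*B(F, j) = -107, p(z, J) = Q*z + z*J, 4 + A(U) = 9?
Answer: -117935/102 ≈ -1156.2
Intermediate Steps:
Q = 248 (Q = -2*(-124) = 248)
A(U) = 5 (A(U) = -4 + 9 = 5)
p(z, J) = 248*z + J*z (p(z, J) = 248*z + z*J = 248*z + J*z)
B(F, j) = 110/3 (B(F, j) = 1 - ⅓*(-107) = 1 + 107/3 = 110/3)
B(79, -146) - p(A(-8), -20/34 - 106/12) = 110/3 - 5*(248 + (-20/34 - 106/12)) = 110/3 - 5*(248 + (-20*1/34 - 106*1/12)) = 110/3 - 5*(248 + (-10/17 - 53/6)) = 110/3 - 5*(248 - 961/102) = 110/3 - 5*24335/102 = 110/3 - 1*121675/102 = 110/3 - 121675/102 = -117935/102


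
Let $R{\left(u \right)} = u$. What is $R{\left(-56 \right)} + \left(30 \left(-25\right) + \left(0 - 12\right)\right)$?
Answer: $-818$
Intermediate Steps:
$R{\left(-56 \right)} + \left(30 \left(-25\right) + \left(0 - 12\right)\right) = -56 + \left(30 \left(-25\right) + \left(0 - 12\right)\right) = -56 + \left(-750 + \left(0 - 12\right)\right) = -56 - 762 = -818$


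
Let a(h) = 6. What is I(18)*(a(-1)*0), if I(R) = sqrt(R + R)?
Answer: 0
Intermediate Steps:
I(R) = sqrt(2)*sqrt(R) (I(R) = sqrt(2*R) = sqrt(2)*sqrt(R))
I(18)*(a(-1)*0) = (sqrt(2)*sqrt(18))*(6*0) = (sqrt(2)*(3*sqrt(2)))*0 = 6*0 = 0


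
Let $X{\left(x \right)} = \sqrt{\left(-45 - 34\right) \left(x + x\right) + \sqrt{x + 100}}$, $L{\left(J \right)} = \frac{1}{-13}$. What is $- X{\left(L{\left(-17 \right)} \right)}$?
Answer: $- \frac{\sqrt{2054 + 13 \sqrt{16887}}}{13} \approx -4.7064$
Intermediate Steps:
$L{\left(J \right)} = - \frac{1}{13}$
$X{\left(x \right)} = \sqrt{\sqrt{100 + x} - 158 x}$ ($X{\left(x \right)} = \sqrt{- 79 \cdot 2 x + \sqrt{100 + x}} = \sqrt{- 158 x + \sqrt{100 + x}} = \sqrt{\sqrt{100 + x} - 158 x}$)
$- X{\left(L{\left(-17 \right)} \right)} = - \sqrt{\sqrt{100 - \frac{1}{13}} - - \frac{158}{13}} = - \sqrt{\sqrt{\frac{1299}{13}} + \frac{158}{13}} = - \sqrt{\frac{\sqrt{16887}}{13} + \frac{158}{13}} = - \sqrt{\frac{158}{13} + \frac{\sqrt{16887}}{13}}$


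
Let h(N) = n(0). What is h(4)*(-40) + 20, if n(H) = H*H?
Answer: 20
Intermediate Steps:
n(H) = H²
h(N) = 0 (h(N) = 0² = 0)
h(4)*(-40) + 20 = 0*(-40) + 20 = 0 + 20 = 20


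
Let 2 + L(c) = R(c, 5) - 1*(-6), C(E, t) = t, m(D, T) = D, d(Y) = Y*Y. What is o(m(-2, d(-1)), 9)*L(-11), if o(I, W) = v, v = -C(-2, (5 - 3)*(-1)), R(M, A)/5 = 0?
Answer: 8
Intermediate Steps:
d(Y) = Y²
R(M, A) = 0 (R(M, A) = 5*0 = 0)
v = 2 (v = -(5 - 3)*(-1) = -2*(-1) = -1*(-2) = 2)
o(I, W) = 2
L(c) = 4 (L(c) = -2 + (0 - 1*(-6)) = -2 + (0 + 6) = -2 + 6 = 4)
o(m(-2, d(-1)), 9)*L(-11) = 2*4 = 8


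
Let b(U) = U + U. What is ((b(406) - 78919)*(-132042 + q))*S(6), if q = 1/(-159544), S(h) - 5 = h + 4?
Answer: 667071002703585/4312 ≈ 1.5470e+11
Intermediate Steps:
S(h) = 9 + h (S(h) = 5 + (h + 4) = 5 + (4 + h) = 9 + h)
b(U) = 2*U
q = -1/159544 ≈ -6.2679e-6
((b(406) - 78919)*(-132042 + q))*S(6) = ((2*406 - 78919)*(-132042 - 1/159544))*(9 + 6) = ((812 - 78919)*(-21066508849/159544))*15 = -78107*(-21066508849/159544)*15 = (44471400180239/4312)*15 = 667071002703585/4312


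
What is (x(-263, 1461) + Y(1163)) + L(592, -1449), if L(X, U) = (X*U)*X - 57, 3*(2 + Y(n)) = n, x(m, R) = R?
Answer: -1523461639/3 ≈ -5.0782e+8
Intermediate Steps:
Y(n) = -2 + n/3
L(X, U) = -57 + U*X² (L(X, U) = (U*X)*X - 57 = U*X² - 57 = -57 + U*X²)
(x(-263, 1461) + Y(1163)) + L(592, -1449) = (1461 + (-2 + (⅓)*1163)) + (-57 - 1449*592²) = (1461 + (-2 + 1163/3)) + (-57 - 1449*350464) = (1461 + 1157/3) + (-57 - 507822336) = 5540/3 - 507822393 = -1523461639/3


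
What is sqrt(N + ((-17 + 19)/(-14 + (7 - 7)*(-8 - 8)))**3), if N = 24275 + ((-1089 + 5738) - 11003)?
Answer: sqrt(43028314)/49 ≈ 133.87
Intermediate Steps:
N = 17921 (N = 24275 + (4649 - 11003) = 24275 - 6354 = 17921)
sqrt(N + ((-17 + 19)/(-14 + (7 - 7)*(-8 - 8)))**3) = sqrt(17921 + ((-17 + 19)/(-14 + (7 - 7)*(-8 - 8)))**3) = sqrt(17921 + (2/(-14 + 0*(-16)))**3) = sqrt(17921 + (2/(-14 + 0))**3) = sqrt(17921 + (2/(-14))**3) = sqrt(17921 + (2*(-1/14))**3) = sqrt(17921 + (-1/7)**3) = sqrt(17921 - 1/343) = sqrt(6146902/343) = sqrt(43028314)/49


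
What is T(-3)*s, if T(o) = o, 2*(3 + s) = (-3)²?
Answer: -9/2 ≈ -4.5000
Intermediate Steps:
s = 3/2 (s = -3 + (½)*(-3)² = -3 + (½)*9 = -3 + 9/2 = 3/2 ≈ 1.5000)
T(-3)*s = -3*3/2 = -9/2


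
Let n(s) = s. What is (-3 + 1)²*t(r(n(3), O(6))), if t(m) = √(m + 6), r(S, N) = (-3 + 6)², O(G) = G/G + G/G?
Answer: 4*√15 ≈ 15.492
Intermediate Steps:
O(G) = 2 (O(G) = 1 + 1 = 2)
r(S, N) = 9 (r(S, N) = 3² = 9)
t(m) = √(6 + m)
(-3 + 1)²*t(r(n(3), O(6))) = (-3 + 1)²*√(6 + 9) = (-2)²*√15 = 4*√15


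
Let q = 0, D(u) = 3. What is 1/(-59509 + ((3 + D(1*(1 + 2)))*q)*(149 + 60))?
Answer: -1/59509 ≈ -1.6804e-5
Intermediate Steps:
1/(-59509 + ((3 + D(1*(1 + 2)))*q)*(149 + 60)) = 1/(-59509 + ((3 + 3)*0)*(149 + 60)) = 1/(-59509 + (6*0)*209) = 1/(-59509 + 0*209) = 1/(-59509 + 0) = 1/(-59509) = -1/59509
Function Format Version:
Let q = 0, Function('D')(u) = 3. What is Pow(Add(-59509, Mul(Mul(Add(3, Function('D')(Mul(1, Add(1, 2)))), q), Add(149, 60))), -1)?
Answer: Rational(-1, 59509) ≈ -1.6804e-5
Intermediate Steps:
Pow(Add(-59509, Mul(Mul(Add(3, Function('D')(Mul(1, Add(1, 2)))), q), Add(149, 60))), -1) = Pow(Add(-59509, Mul(Mul(Add(3, 3), 0), Add(149, 60))), -1) = Pow(Add(-59509, Mul(Mul(6, 0), 209)), -1) = Pow(Add(-59509, Mul(0, 209)), -1) = Pow(Add(-59509, 0), -1) = Pow(-59509, -1) = Rational(-1, 59509)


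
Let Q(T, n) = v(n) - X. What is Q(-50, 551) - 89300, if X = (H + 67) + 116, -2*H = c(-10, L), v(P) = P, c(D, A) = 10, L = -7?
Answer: -88927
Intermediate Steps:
H = -5 (H = -½*10 = -5)
X = 178 (X = (-5 + 67) + 116 = 62 + 116 = 178)
Q(T, n) = -178 + n (Q(T, n) = n - 1*178 = n - 178 = -178 + n)
Q(-50, 551) - 89300 = (-178 + 551) - 89300 = 373 - 89300 = -88927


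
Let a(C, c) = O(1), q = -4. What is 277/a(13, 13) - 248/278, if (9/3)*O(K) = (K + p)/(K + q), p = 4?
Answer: -347147/695 ≈ -499.49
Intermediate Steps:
O(K) = (4 + K)/(3*(-4 + K)) (O(K) = ((K + 4)/(K - 4))/3 = ((4 + K)/(-4 + K))/3 = (4 + K)/(3*(-4 + K)))
a(C, c) = -5/9 (a(C, c) = (4 + 1)/(3*(-4 + 1)) = (1/3)*5/(-3) = (1/3)*(-1/3)*5 = -5/9)
277/a(13, 13) - 248/278 = 277/(-5/9) - 248/278 = 277*(-9/5) - 248*1/278 = -2493/5 - 124/139 = -347147/695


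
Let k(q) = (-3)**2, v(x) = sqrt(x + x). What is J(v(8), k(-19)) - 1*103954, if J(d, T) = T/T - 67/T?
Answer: -935644/9 ≈ -1.0396e+5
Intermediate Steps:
v(x) = sqrt(2)*sqrt(x) (v(x) = sqrt(2*x) = sqrt(2)*sqrt(x))
k(q) = 9
J(d, T) = 1 - 67/T
J(v(8), k(-19)) - 1*103954 = (-67 + 9)/9 - 1*103954 = (1/9)*(-58) - 103954 = -58/9 - 103954 = -935644/9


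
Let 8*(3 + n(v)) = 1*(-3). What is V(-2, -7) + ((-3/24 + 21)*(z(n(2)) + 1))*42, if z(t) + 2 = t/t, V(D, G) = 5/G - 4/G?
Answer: -⅐ ≈ -0.14286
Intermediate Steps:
V(D, G) = 1/G
n(v) = -27/8 (n(v) = -3 + (1*(-3))/8 = -3 + (⅛)*(-3) = -3 - 3/8 = -27/8)
z(t) = -1 (z(t) = -2 + t/t = -2 + 1 = -1)
V(-2, -7) + ((-3/24 + 21)*(z(n(2)) + 1))*42 = 1/(-7) + ((-3/24 + 21)*(-1 + 1))*42 = -⅐ + ((-3*1/24 + 21)*0)*42 = -⅐ + ((-⅛ + 21)*0)*42 = -⅐ + ((167/8)*0)*42 = -⅐ + 0*42 = -⅐ + 0 = -⅐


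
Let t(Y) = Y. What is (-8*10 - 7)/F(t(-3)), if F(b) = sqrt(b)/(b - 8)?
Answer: -319*I*sqrt(3) ≈ -552.52*I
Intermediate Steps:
F(b) = sqrt(b)/(-8 + b)
(-8*10 - 7)/F(t(-3)) = (-8*10 - 7)/((sqrt(-3)/(-8 - 3))) = (-80 - 7)/(((I*sqrt(3))/(-11))) = -87*11*I*sqrt(3)/3 = -319*I*sqrt(3)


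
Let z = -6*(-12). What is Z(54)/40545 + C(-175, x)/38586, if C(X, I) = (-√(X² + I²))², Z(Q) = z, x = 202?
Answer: 322096333/173829930 ≈ 1.8529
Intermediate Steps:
z = 72
Z(Q) = 72
C(X, I) = I² + X² (C(X, I) = (-√(I² + X²))² = I² + X²)
Z(54)/40545 + C(-175, x)/38586 = 72/40545 + (202² + (-175)²)/38586 = 72*(1/40545) + (40804 + 30625)*(1/38586) = 8/4505 + 71429*(1/38586) = 8/4505 + 71429/38586 = 322096333/173829930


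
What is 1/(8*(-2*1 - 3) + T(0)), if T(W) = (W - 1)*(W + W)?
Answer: -1/40 ≈ -0.025000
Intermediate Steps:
T(W) = 2*W*(-1 + W) (T(W) = (-1 + W)*(2*W) = 2*W*(-1 + W))
1/(8*(-2*1 - 3) + T(0)) = 1/(8*(-2*1 - 3) + 2*0*(-1 + 0)) = 1/(8*(-2 - 3) + 2*0*(-1)) = 1/(8*(-5) + 0) = 1/(-40 + 0) = 1/(-40) = -1/40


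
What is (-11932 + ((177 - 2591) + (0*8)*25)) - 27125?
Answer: -41471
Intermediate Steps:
(-11932 + ((177 - 2591) + (0*8)*25)) - 27125 = (-11932 + (-2414 + 0*25)) - 27125 = (-11932 + (-2414 + 0)) - 27125 = (-11932 - 2414) - 27125 = -14346 - 27125 = -41471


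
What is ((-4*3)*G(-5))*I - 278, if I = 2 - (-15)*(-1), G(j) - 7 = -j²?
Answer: -3086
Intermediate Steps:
G(j) = 7 - j²
I = -13 (I = 2 - 5*3 = 2 - 15 = -13)
((-4*3)*G(-5))*I - 278 = ((-4*3)*(7 - 1*(-5)²))*(-13) - 278 = -12*(7 - 1*25)*(-13) - 278 = -12*(7 - 25)*(-13) - 278 = -12*(-18)*(-13) - 278 = 216*(-13) - 278 = -2808 - 278 = -3086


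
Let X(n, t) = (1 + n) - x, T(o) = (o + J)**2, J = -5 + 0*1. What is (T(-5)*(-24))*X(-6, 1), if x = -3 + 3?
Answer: 12000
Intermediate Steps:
x = 0
J = -5 (J = -5 + 0 = -5)
T(o) = (-5 + o)**2 (T(o) = (o - 5)**2 = (-5 + o)**2)
X(n, t) = 1 + n (X(n, t) = (1 + n) - 1*0 = (1 + n) + 0 = 1 + n)
(T(-5)*(-24))*X(-6, 1) = ((-5 - 5)**2*(-24))*(1 - 6) = ((-10)**2*(-24))*(-5) = (100*(-24))*(-5) = -2400*(-5) = 12000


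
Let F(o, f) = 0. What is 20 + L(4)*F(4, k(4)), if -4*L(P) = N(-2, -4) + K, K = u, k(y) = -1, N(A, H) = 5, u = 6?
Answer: 20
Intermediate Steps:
K = 6
L(P) = -11/4 (L(P) = -(5 + 6)/4 = -¼*11 = -11/4)
20 + L(4)*F(4, k(4)) = 20 - 11/4*0 = 20 + 0 = 20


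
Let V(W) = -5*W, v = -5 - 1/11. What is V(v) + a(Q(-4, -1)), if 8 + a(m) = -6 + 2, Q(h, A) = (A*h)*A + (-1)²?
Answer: 148/11 ≈ 13.455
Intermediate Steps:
Q(h, A) = 1 + h*A² (Q(h, A) = h*A² + 1 = 1 + h*A²)
v = -56/11 (v = -5 - 1*1/11 = -5 - 1/11 = -56/11 ≈ -5.0909)
a(m) = -12 (a(m) = -8 + (-6 + 2) = -8 - 4 = -12)
V(v) + a(Q(-4, -1)) = -5*(-56/11) - 12 = 280/11 - 12 = 148/11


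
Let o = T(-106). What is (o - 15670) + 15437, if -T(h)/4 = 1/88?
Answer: -5127/22 ≈ -233.05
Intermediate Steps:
T(h) = -1/22 (T(h) = -4/88 = -4*1/88 = -1/22)
o = -1/22 ≈ -0.045455
(o - 15670) + 15437 = (-1/22 - 15670) + 15437 = -344741/22 + 15437 = -5127/22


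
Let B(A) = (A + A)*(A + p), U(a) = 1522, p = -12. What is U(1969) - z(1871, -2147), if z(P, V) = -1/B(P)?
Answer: 10587607317/6956378 ≈ 1522.0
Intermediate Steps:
B(A) = 2*A*(-12 + A) (B(A) = (A + A)*(A - 12) = (2*A)*(-12 + A) = 2*A*(-12 + A))
z(P, V) = -1/(2*P*(-12 + P))
U(1969) - z(1871, -2147) = 1522 - (-1)/(2*1871*(-12 + 1871)) = 1522 - (-1)/(2*1871*1859) = 1522 - 1*(-1/6956378) = 1522 + 1/6956378 = 10587607317/6956378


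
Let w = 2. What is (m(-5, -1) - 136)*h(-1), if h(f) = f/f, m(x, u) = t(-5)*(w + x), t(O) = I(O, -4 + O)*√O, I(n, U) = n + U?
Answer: -136 + 42*I*√5 ≈ -136.0 + 93.915*I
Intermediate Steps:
I(n, U) = U + n
t(O) = √O*(-4 + 2*O) (t(O) = ((-4 + O) + O)*√O = (-4 + 2*O)*√O = √O*(-4 + 2*O))
m(x, u) = -14*I*√5*(2 + x) (m(x, u) = (2*√(-5)*(-2 - 5))*(2 + x) = (2*(I*√5)*(-7))*(2 + x) = (-14*I*√5)*(2 + x) = -14*I*√5*(2 + x))
h(f) = 1
(m(-5, -1) - 136)*h(-1) = (14*I*√5*(-2 - 1*(-5)) - 136)*1 = (14*I*√5*(-2 + 5) - 136)*1 = (14*I*√5*3 - 136)*1 = (42*I*√5 - 136)*1 = (-136 + 42*I*√5)*1 = -136 + 42*I*√5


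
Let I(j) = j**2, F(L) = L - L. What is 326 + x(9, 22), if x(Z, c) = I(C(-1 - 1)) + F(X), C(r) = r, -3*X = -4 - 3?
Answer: 330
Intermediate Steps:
X = 7/3 (X = -(-4 - 3)/3 = -1/3*(-7) = 7/3 ≈ 2.3333)
F(L) = 0
x(Z, c) = 4 (x(Z, c) = (-1 - 1)**2 + 0 = (-2)**2 + 0 = 4 + 0 = 4)
326 + x(9, 22) = 326 + 4 = 330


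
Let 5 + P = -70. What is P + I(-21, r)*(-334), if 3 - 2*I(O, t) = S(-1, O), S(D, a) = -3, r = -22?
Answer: -1077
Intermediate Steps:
P = -75 (P = -5 - 70 = -75)
I(O, t) = 3 (I(O, t) = 3/2 - ½*(-3) = 3/2 + 3/2 = 3)
P + I(-21, r)*(-334) = -75 + 3*(-334) = -75 - 1002 = -1077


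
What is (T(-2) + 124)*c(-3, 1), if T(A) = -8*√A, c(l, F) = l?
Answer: -372 + 24*I*√2 ≈ -372.0 + 33.941*I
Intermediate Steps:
(T(-2) + 124)*c(-3, 1) = (-8*I*√2 + 124)*(-3) = (124 - 8*I*√2)*(-3) = -372 + 24*I*√2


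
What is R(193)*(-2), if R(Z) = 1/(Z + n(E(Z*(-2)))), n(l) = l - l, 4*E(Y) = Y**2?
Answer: -2/193 ≈ -0.010363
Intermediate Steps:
E(Y) = Y**2/4
n(l) = 0
R(Z) = 1/Z (R(Z) = 1/(Z + 0) = 1/Z)
R(193)*(-2) = -2/193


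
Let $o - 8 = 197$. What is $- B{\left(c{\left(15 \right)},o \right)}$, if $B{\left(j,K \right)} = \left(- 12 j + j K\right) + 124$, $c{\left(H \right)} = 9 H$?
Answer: $-26179$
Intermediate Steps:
$o = 205$ ($o = 8 + 197 = 205$)
$B{\left(j,K \right)} = 124 - 12 j + K j$ ($B{\left(j,K \right)} = \left(- 12 j + K j\right) + 124 = 124 - 12 j + K j$)
$- B{\left(c{\left(15 \right)},o \right)} = - (124 - 12 \cdot 9 \cdot 15 + 205 \cdot 9 \cdot 15) = - (124 - 1620 + 205 \cdot 135) = - (124 - 1620 + 27675) = \left(-1\right) 26179 = -26179$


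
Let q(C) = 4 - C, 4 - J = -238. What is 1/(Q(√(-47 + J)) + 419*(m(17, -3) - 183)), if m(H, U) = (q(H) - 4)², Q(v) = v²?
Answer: 1/44609 ≈ 2.2417e-5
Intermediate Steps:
J = 242 (J = 4 - 1*(-238) = 4 + 238 = 242)
m(H, U) = H² (m(H, U) = ((4 - H) - 4)² = (-H)² = H²)
1/(Q(√(-47 + J)) + 419*(m(17, -3) - 183)) = 1/((√(-47 + 242))² + 419*(17² - 183)) = 1/((√195)² + 419*(289 - 183)) = 1/(195 + 419*106) = 1/(195 + 44414) = 1/44609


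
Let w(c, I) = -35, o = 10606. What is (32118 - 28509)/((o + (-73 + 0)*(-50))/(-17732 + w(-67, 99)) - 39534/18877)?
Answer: -403471353777/323837030 ≈ -1245.9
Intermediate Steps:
(32118 - 28509)/((o + (-73 + 0)*(-50))/(-17732 + w(-67, 99)) - 39534/18877) = (32118 - 28509)/((10606 + (-73 + 0)*(-50))/(-17732 - 35) - 39534/18877) = 3609/((10606 - 73*(-50))/(-17767) - 39534*1/18877) = 3609/((10606 + 3650)*(-1/17767) - 39534/18877) = 3609/(14256*(-1/17767) - 39534/18877) = 3609/(-14256/17767 - 39534/18877) = 3609/(-971511090/335387659) = 3609*(-335387659/971511090) = -403471353777/323837030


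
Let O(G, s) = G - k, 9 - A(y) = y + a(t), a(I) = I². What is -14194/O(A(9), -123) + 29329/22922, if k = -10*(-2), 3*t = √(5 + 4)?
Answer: 325970777/481362 ≈ 677.18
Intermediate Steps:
t = 1 (t = √(5 + 4)/3 = √9/3 = (⅓)*3 = 1)
k = 20
A(y) = 8 - y (A(y) = 9 - (y + 1²) = 9 - (y + 1) = 9 - (1 + y) = 9 + (-1 - y) = 8 - y)
O(G, s) = -20 + G (O(G, s) = G - 1*20 = G - 20 = -20 + G)
-14194/O(A(9), -123) + 29329/22922 = -14194/(-20 + (8 - 1*9)) + 29329/22922 = -14194/(-20 + (8 - 9)) + 29329*(1/22922) = -14194/(-20 - 1) + 29329/22922 = -14194/(-21) + 29329/22922 = -14194*(-1/21) + 29329/22922 = 14194/21 + 29329/22922 = 325970777/481362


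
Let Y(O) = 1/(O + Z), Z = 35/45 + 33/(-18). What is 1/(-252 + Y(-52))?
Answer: -955/240678 ≈ -0.0039680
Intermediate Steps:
Z = -19/18 (Z = 35*(1/45) + 33*(-1/18) = 7/9 - 11/6 = -19/18 ≈ -1.0556)
Y(O) = 1/(-19/18 + O) (Y(O) = 1/(O - 19/18) = 1/(-19/18 + O))
1/(-252 + Y(-52)) = 1/(-252 + 18/(-19 + 18*(-52))) = 1/(-252 + 18/(-19 - 936)) = 1/(-252 + 18/(-955)) = 1/(-252 + 18*(-1/955)) = 1/(-252 - 18/955) = 1/(-240678/955) = -955/240678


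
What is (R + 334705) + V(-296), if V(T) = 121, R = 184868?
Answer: 519694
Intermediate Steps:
(R + 334705) + V(-296) = (184868 + 334705) + 121 = 519573 + 121 = 519694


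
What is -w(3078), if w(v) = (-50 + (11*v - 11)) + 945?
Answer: -34742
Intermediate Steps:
w(v) = 884 + 11*v (w(v) = (-50 + (-11 + 11*v)) + 945 = (-61 + 11*v) + 945 = 884 + 11*v)
-w(3078) = -(884 + 11*3078) = -(884 + 33858) = -1*34742 = -34742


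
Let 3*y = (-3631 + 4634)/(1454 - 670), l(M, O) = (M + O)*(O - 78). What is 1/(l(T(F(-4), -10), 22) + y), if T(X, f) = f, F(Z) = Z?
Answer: -2352/1579541 ≈ -0.0014890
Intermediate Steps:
l(M, O) = (-78 + O)*(M + O) (l(M, O) = (M + O)*(-78 + O) = (-78 + O)*(M + O))
y = 1003/2352 (y = ((-3631 + 4634)/(1454 - 670))/3 = (1003/784)/3 = (1003*(1/784))/3 = (⅓)*(1003/784) = 1003/2352 ≈ 0.42645)
1/(l(T(F(-4), -10), 22) + y) = 1/((22² - 78*(-10) - 78*22 - 10*22) + 1003/2352) = 1/((484 + 780 - 1716 - 220) + 1003/2352) = 1/(-672 + 1003/2352) = 1/(-1579541/2352) = -2352/1579541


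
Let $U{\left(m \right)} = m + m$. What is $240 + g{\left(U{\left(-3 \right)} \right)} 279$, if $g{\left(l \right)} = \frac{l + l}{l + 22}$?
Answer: $\frac{123}{4} \approx 30.75$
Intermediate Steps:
$U{\left(m \right)} = 2 m$
$g{\left(l \right)} = \frac{2 l}{22 + l}$
$240 + g{\left(U{\left(-3 \right)} \right)} 279 = 240 + \frac{2 \cdot 2 \left(-3\right)}{22 + 2 \left(-3\right)} 279 = 240 + 2 \left(-6\right) \frac{1}{22 - 6} \cdot 279 = 240 + 2 \left(-6\right) \frac{1}{16} \cdot 279 = 240 - \frac{837}{4} = \frac{123}{4}$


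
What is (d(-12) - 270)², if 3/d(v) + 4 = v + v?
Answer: 57198969/784 ≈ 72958.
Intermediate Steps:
d(v) = 3/(-4 + 2*v) (d(v) = 3/(-4 + (v + v)) = 3/(-4 + 2*v))
(d(-12) - 270)² = (3/(2*(-2 - 12)) - 270)² = ((3/2)/(-14) - 270)² = ((3/2)*(-1/14) - 270)² = (-3/28 - 270)² = (-7563/28)² = 57198969/784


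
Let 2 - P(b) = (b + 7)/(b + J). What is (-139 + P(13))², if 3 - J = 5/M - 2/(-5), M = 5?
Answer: 102030201/5329 ≈ 19146.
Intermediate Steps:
J = 8/5 (J = 3 - (5/5 - 2/(-5)) = 3 - (5*(⅕) - 2*(-⅕)) = 3 - (1 + ⅖) = 3 - 1*7/5 = 3 - 7/5 = 8/5 ≈ 1.6000)
P(b) = 2 - (7 + b)/(8/5 + b) (P(b) = 2 - (b + 7)/(b + 8/5) = 2 - (7 + b)/(8/5 + b))
(-139 + P(13))² = (-139 + (-19 + 5*13)/(8 + 5*13))² = (-139 + (-19 + 65)/(8 + 65))² = (-139 + 46/73)² = (-10101/73)² = 102030201/5329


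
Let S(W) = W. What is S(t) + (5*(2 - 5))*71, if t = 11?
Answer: -1054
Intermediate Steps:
S(t) + (5*(2 - 5))*71 = 11 + (5*(2 - 5))*71 = 11 + (5*(-3))*71 = 11 - 15*71 = 11 - 1065 = -1054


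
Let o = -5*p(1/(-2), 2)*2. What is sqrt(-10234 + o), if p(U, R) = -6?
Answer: I*sqrt(10174) ≈ 100.87*I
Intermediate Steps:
o = 60 (o = -5*(-6)*2 = 30*2 = 60)
sqrt(-10234 + o) = sqrt(-10234 + 60) = sqrt(-10174) = I*sqrt(10174)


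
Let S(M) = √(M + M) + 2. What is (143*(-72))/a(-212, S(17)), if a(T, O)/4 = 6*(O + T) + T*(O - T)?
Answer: 5000853/90530315 - 44187*√34/181060630 ≈ 0.053816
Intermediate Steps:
S(M) = 2 + √2*√M (S(M) = √(2*M) + 2 = √2*√M + 2 = 2 + √2*√M)
a(T, O) = 24*O + 24*T + 4*T*(O - T) (a(T, O) = 4*(6*(O + T) + T*(O - T)) = 4*((6*O + 6*T) + T*(O - T)) = 4*(6*O + 6*T + T*(O - T)) = 24*O + 24*T + 4*T*(O - T))
(143*(-72))/a(-212, S(17)) = (143*(-72))/(-4*(-212)² + 24*(2 + √2*√17) + 24*(-212) + 4*(2 + √2*√17)*(-212)) = -10296/(-4*44944 + 24*(2 + √34) - 5088 + 4*(2 + √34)*(-212)) = -10296/(-179776 + (48 + 24*√34) - 5088 + (-1696 - 848*√34)) = -10296/(-186512 - 824*√34)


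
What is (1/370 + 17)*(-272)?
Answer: -855576/185 ≈ -4624.7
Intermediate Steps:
(1/370 + 17)*(-272) = (6291/370)*(-272) = -855576/185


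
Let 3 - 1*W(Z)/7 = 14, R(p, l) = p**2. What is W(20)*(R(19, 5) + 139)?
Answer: -38500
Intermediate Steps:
W(Z) = -77 (W(Z) = 21 - 7*14 = 21 - 98 = -77)
W(20)*(R(19, 5) + 139) = -77*(19**2 + 139) = -77*(361 + 139) = -77*500 = -38500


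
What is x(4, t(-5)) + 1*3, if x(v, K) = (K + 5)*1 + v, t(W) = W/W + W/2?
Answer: 21/2 ≈ 10.500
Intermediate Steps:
t(W) = 1 + W/2 (t(W) = 1 + W*(½) = 1 + W/2)
x(v, K) = 5 + K + v (x(v, K) = (5 + K)*1 + v = (5 + K) + v = 5 + K + v)
x(4, t(-5)) + 1*3 = (5 + (1 + (½)*(-5)) + 4) + 1*3 = (5 + (1 - 5/2) + 4) + 3 = (5 - 3/2 + 4) + 3 = 15/2 + 3 = 21/2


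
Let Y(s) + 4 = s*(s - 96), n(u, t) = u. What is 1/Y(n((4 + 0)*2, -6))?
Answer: -1/708 ≈ -0.0014124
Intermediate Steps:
Y(s) = -4 + s*(-96 + s) (Y(s) = -4 + s*(s - 96) = -4 + s*(-96 + s))
1/Y(n((4 + 0)*2, -6)) = 1/(-4 + ((4 + 0)*2)**2 - 96*(4 + 0)*2) = 1/(-4 + (4*2)**2 - 384*2) = 1/(-4 + 8**2 - 96*8) = 1/(-4 + 64 - 768) = 1/(-708) = -1/708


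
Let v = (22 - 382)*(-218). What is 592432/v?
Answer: 37027/4905 ≈ 7.5488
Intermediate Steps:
v = 78480 (v = -360*(-218) = 78480)
592432/v = 592432/78480 = 592432*(1/78480) = 37027/4905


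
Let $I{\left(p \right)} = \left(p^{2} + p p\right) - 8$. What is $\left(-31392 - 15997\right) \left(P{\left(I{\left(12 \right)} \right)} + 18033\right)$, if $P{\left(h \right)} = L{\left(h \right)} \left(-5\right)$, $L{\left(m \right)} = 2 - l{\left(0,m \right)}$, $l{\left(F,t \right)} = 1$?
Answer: $-854328892$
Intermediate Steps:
$I{\left(p \right)} = -8 + 2 p^{2}$ ($I{\left(p \right)} = \left(p^{2} + p^{2}\right) - 8 = 2 p^{2} - 8 = -8 + 2 p^{2}$)
$L{\left(m \right)} = 1$ ($L{\left(m \right)} = 2 - 1 = 1$)
$P{\left(h \right)} = -5$ ($P{\left(h \right)} = 1 \left(-5\right) = -5$)
$\left(-31392 - 15997\right) \left(P{\left(I{\left(12 \right)} \right)} + 18033\right) = \left(-31392 - 15997\right) \left(-5 + 18033\right) = \left(-47389\right) 18028 = -854328892$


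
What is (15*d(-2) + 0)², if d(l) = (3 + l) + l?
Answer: 225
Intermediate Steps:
d(l) = 3 + 2*l
(15*d(-2) + 0)² = (15*(3 + 2*(-2)) + 0)² = (15*(3 - 4) + 0)² = (15*(-1) + 0)² = (-15 + 0)² = (-15)² = 225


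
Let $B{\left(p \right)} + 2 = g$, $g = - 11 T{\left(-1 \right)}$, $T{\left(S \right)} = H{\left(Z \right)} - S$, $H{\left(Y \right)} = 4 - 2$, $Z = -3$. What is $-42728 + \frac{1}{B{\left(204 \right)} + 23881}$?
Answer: $- \frac{1018891887}{23846} \approx -42728.0$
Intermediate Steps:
$H{\left(Y \right)} = 2$ ($H{\left(Y \right)} = 4 - 2 = 2$)
$T{\left(S \right)} = 2 - S$
$g = -33$ ($g = - 11 \left(2 - -1\right) = - 11 \left(2 + 1\right) = \left(-11\right) 3 = -33$)
$B{\left(p \right)} = -35$ ($B{\left(p \right)} = -2 - 33 = -35$)
$-42728 + \frac{1}{B{\left(204 \right)} + 23881} = -42728 + \frac{1}{-35 + 23881} = -42728 + \frac{1}{23846} = - \frac{1018891887}{23846}$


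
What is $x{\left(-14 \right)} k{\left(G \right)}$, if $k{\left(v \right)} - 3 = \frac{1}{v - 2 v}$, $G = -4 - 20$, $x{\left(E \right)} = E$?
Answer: $- \frac{511}{12} \approx -42.583$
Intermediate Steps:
$G = -24$ ($G = -4 - 20 = -24$)
$k{\left(v \right)} = 3 - \frac{1}{v}$ ($k{\left(v \right)} = 3 + \frac{1}{v - 2 v} = 3 + \frac{1}{\left(-1\right) v} = 3 - \frac{1}{v}$)
$x{\left(-14 \right)} k{\left(G \right)} = - 14 \left(3 - \frac{1}{-24}\right) = - 14 \left(3 - - \frac{1}{24}\right) = - 14 \left(3 + \frac{1}{24}\right) = \left(-14\right) \frac{73}{24} = - \frac{511}{12}$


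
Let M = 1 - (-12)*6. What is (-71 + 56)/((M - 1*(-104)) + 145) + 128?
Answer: 41201/322 ≈ 127.95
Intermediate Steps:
M = 73 (M = 1 - 4*(-18) = 1 + 72 = 73)
(-71 + 56)/((M - 1*(-104)) + 145) + 128 = (-71 + 56)/((73 - 1*(-104)) + 145) + 128 = -15/((73 + 104) + 145) + 128 = -15/(177 + 145) + 128 = -15/322 + 128 = 41201/322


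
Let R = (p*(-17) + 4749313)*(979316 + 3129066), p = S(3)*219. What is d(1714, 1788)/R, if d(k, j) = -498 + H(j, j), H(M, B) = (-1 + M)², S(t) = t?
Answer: 3192871/19466105523008 ≈ 1.6402e-7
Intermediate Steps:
p = 657 (p = 3*219 = 657)
d(k, j) = -498 + (-1 + j)²
R = 19466105523008 (R = (657*(-17) + 4749313)*(979316 + 3129066) = (-11169 + 4749313)*4108382 = 4738144*4108382 = 19466105523008)
d(1714, 1788)/R = (-498 + (-1 + 1788)²)/19466105523008 = (-498 + 1787²)*(1/19466105523008) = (-498 + 3193369)*(1/19466105523008) = 3192871*(1/19466105523008) = 3192871/19466105523008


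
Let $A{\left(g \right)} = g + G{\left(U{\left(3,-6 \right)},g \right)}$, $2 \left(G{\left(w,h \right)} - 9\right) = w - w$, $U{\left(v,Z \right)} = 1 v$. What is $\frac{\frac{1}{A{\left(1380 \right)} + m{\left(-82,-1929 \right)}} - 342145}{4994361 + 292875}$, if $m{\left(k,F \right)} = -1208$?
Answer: $- \frac{5160687}{79749143} \approx -0.064711$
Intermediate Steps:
$U{\left(v,Z \right)} = v$
$G{\left(w,h \right)} = 9$ ($G{\left(w,h \right)} = 9 + \frac{w - w}{2} = 9 + \frac{1}{2} \cdot 0 = 9 + 0 = 9$)
$A{\left(g \right)} = 9 + g$ ($A{\left(g \right)} = g + 9 = 9 + g$)
$\frac{\frac{1}{A{\left(1380 \right)} + m{\left(-82,-1929 \right)}} - 342145}{4994361 + 292875} = \frac{\frac{1}{\left(9 + 1380\right) - 1208} - 342145}{4994361 + 292875} = \frac{\frac{1}{1389 - 1208} - 342145}{5287236} = \left(\frac{1}{181} - 342145\right) \frac{1}{5287236} = \left(- \frac{61928244}{181}\right) \frac{1}{5287236} = - \frac{5160687}{79749143}$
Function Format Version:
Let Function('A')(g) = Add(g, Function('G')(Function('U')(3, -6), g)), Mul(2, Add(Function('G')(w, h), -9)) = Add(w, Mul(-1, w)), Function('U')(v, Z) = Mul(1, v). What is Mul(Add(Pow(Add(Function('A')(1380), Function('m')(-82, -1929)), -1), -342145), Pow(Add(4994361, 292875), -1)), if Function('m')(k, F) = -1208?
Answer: Rational(-5160687, 79749143) ≈ -0.064711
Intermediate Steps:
Function('U')(v, Z) = v
Function('G')(w, h) = 9 (Function('G')(w, h) = Add(9, Mul(Rational(1, 2), Add(w, Mul(-1, w)))) = Add(9, Mul(Rational(1, 2), 0)) = Add(9, 0) = 9)
Function('A')(g) = Add(9, g) (Function('A')(g) = Add(g, 9) = Add(9, g))
Mul(Add(Pow(Add(Function('A')(1380), Function('m')(-82, -1929)), -1), -342145), Pow(Add(4994361, 292875), -1)) = Mul(Add(Pow(Add(Add(9, 1380), -1208), -1), -342145), Pow(Add(4994361, 292875), -1)) = Mul(Add(Pow(Add(1389, -1208), -1), -342145), Pow(5287236, -1)) = Mul(Add(Pow(181, -1), -342145), Rational(1, 5287236)) = Mul(Add(Rational(1, 181), -342145), Rational(1, 5287236)) = Mul(Rational(-61928244, 181), Rational(1, 5287236)) = Rational(-5160687, 79749143)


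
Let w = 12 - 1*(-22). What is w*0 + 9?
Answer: 9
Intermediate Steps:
w = 34 (w = 12 + 22 = 34)
w*0 + 9 = 34*0 + 9 = 0 + 9 = 9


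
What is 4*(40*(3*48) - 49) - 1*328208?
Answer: -305364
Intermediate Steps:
4*(40*(3*48) - 49) - 1*328208 = 4*(40*144 - 49) - 328208 = 4*(5760 - 49) - 328208 = 4*5711 - 328208 = 22844 - 328208 = -305364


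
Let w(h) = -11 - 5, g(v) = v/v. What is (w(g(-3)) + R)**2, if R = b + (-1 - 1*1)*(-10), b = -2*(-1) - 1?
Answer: 25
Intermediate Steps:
b = 1 (b = 2 - 1 = 1)
g(v) = 1
w(h) = -16
R = 21 (R = 1 + (-1 - 1*1)*(-10) = 1 + (-1 - 1)*(-10) = 1 - 2*(-10) = 1 + 20 = 21)
(w(g(-3)) + R)**2 = (-16 + 21)**2 = 5**2 = 25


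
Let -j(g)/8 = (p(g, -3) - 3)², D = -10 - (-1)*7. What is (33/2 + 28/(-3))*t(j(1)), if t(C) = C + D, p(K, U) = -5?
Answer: -22145/6 ≈ -3690.8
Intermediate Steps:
D = -3 (D = -10 - 1*(-7) = -10 + 7 = -3)
j(g) = -512 (j(g) = -8*(-5 - 3)² = -8*(-8)² = -8*64 = -512)
t(C) = -3 + C (t(C) = C - 3 = -3 + C)
(33/2 + 28/(-3))*t(j(1)) = (33/2 + 28/(-3))*(-3 - 512) = (33*(½) + 28*(-⅓))*(-515) = (33/2 - 28/3)*(-515) = (43/6)*(-515) = -22145/6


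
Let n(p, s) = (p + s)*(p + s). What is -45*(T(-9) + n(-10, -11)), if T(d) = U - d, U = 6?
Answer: -20520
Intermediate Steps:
n(p, s) = (p + s)²
T(d) = 6 - d
-45*(T(-9) + n(-10, -11)) = -45*((6 - 1*(-9)) + (-10 - 11)²) = -45*((6 + 9) + (-21)²) = -45*(15 + 441) = -45*456 = -20520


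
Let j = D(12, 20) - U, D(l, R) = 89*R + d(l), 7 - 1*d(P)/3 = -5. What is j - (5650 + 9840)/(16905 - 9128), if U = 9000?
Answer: -55885458/7777 ≈ -7186.0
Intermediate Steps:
d(P) = 36 (d(P) = 21 - 3*(-5) = 21 + 15 = 36)
D(l, R) = 36 + 89*R (D(l, R) = 89*R + 36 = 36 + 89*R)
j = -7184 (j = (36 + 89*20) - 1*9000 = (36 + 1780) - 9000 = 1816 - 9000 = -7184)
j - (5650 + 9840)/(16905 - 9128) = -7184 - (5650 + 9840)/(16905 - 9128) = -7184 - 15490/7777 = -55885458/7777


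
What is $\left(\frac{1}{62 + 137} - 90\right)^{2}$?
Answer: $\frac{320732281}{39601} \approx 8099.1$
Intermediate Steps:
$\left(\frac{1}{62 + 137} - 90\right)^{2} = \left(\frac{1}{199} - 90\right)^{2} = \left(- \frac{17909}{199}\right)^{2} = \frac{320732281}{39601}$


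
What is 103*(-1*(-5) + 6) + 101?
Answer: 1234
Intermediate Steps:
103*(-1*(-5) + 6) + 101 = 103*(5 + 6) + 101 = 103*11 + 101 = 1133 + 101 = 1234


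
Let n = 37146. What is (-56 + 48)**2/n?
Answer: 32/18573 ≈ 0.0017229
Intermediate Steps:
(-56 + 48)**2/n = (-56 + 48)**2/37146 = (-8)**2*(1/37146) = 64*(1/37146) = 32/18573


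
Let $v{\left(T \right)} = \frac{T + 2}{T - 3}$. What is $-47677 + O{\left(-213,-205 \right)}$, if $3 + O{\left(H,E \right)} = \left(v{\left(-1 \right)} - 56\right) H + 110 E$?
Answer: $- \frac{232995}{4} \approx -58249.0$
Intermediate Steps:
$v{\left(T \right)} = \frac{2 + T}{-3 + T}$
$O{\left(H,E \right)} = -3 + 110 E - \frac{225 H}{4}$ ($O{\left(H,E \right)} = -3 + \left(\left(\frac{2 - 1}{-3 - 1} - 56\right) H + 110 E\right) = -3 + \left(\left(\frac{1}{-4} \cdot 1 - 56\right) H + 110 E\right) = -3 + \left(\left(\left(- \frac{1}{4}\right) 1 - 56\right) H + 110 E\right) = -3 + \left(\left(- \frac{1}{4} - 56\right) H + 110 E\right) = -3 + \left(- \frac{225 H}{4} + 110 E\right) = -3 + \left(110 E - \frac{225 H}{4}\right) = -3 + 110 E - \frac{225 H}{4}$)
$-47677 + O{\left(-213,-205 \right)} = -47677 - \frac{42287}{4} = - \frac{232995}{4}$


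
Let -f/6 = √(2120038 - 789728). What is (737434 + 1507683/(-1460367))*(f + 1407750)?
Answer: 168448670033901250/162263 - 717948513730*√1330310/162263 ≈ 1.0330e+12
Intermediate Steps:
f = -6*√1330310 (f = -6*√(2120038 - 789728) = -6*√1330310 ≈ -6920.3)
(737434 + 1507683/(-1460367))*(f + 1407750) = (737434 + 1507683/(-1460367))*(-6*√1330310 + 1407750) = (737434 + 1507683*(-1/1460367))*(1407750 - 6*√1330310) = (737434 - 502561/486789)*(1407750 - 6*√1330310) = 358974256865*(1407750 - 6*√1330310)/486789 = 168448670033901250/162263 - 717948513730*√1330310/162263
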